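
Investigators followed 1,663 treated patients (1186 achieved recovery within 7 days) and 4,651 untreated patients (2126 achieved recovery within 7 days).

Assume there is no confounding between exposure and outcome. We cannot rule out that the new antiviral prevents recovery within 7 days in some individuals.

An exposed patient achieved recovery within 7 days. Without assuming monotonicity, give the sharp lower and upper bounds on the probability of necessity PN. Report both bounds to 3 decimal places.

0.359 ≤ PN ≤ 0.761

p₁ = P(outcome | exposed) = 1186/1663 = 0.71317
p₀ = P(outcome | unexposed) = 2126/4651 = 0.45711
Under exogeneity alone the bounds on PN are max{0,(p₁−p₀)/p₁} ≤ PN ≤ min{1,(1−p₀)/p₁}.
  lower = (p₁ − p₀)/p₁ = 0.25606 / 0.71317 ≈ 0.3590
  upper = min{1, (1 − p₀)/p₁} = 0.54289 / 0.71317 ≈ 0.7612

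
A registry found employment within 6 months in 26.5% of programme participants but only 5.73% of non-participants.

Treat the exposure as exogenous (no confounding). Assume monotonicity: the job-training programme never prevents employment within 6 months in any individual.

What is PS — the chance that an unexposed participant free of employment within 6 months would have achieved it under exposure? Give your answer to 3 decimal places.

p₁ = 0.265, p₀ = 0.0573.
Under exogeneity and monotonicity, PS = (p₁ − p₀) / (1 − p₀).
PS = (0.265 − 0.0573) / (1 − 0.0573) = 0.2077 / 0.9427 ≈ 0.2203

PS ≈ 0.220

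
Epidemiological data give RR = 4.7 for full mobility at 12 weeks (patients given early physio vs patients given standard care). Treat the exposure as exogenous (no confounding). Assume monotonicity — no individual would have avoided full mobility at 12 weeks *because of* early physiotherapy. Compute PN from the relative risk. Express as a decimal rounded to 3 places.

PN ≈ 0.787

Under exogeneity and monotonicity, PN = (RR − 1) / RR = 1 − 1/RR.
PN = (4.7 − 1) / 4.7 = 3.7 / 4.7 ≈ 0.7872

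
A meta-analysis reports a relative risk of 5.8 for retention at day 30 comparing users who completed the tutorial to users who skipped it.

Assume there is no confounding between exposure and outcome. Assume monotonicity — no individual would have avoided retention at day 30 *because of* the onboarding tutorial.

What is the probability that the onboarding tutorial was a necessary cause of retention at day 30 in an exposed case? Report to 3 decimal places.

PN ≈ 0.828

Under exogeneity and monotonicity, PN = (RR − 1) / RR = 1 − 1/RR.
PN = (5.8 − 1) / 5.8 = 4.8 / 5.8 ≈ 0.8276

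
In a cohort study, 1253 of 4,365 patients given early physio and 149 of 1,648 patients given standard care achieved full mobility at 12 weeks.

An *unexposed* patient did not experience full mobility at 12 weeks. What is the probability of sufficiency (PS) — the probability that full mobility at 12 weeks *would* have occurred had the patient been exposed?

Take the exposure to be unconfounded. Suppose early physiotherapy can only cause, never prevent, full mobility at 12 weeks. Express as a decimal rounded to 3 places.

PS ≈ 0.216

p₁ = P(outcome | exposed) = 1253/4365 = 0.28706
p₀ = P(outcome | unexposed) = 149/1648 = 0.090413
Under exogeneity and monotonicity, PS = (p₁ − p₀) / (1 − p₀).
PS = (0.28706 − 0.090413) / (1 − 0.090413) = 0.19664 / 0.90959 ≈ 0.2162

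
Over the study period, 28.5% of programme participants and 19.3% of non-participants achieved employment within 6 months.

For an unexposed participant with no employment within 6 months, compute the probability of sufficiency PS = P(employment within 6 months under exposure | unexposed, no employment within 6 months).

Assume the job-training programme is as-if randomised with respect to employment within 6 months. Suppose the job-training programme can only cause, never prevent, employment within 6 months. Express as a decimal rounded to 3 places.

PS ≈ 0.114

p₁ = 0.285, p₀ = 0.193.
Under exogeneity and monotonicity, PS = (p₁ − p₀) / (1 − p₀).
PS = (0.285 − 0.193) / (1 − 0.193) = 0.092 / 0.807 ≈ 0.1140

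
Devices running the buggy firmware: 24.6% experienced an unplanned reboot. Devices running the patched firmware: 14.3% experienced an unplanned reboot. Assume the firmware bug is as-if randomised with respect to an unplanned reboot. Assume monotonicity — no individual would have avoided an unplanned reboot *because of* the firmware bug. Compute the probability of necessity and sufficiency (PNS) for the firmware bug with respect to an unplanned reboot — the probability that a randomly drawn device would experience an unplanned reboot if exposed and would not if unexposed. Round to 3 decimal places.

PNS ≈ 0.103

p₁ = 0.246, p₀ = 0.143.
Under exogeneity and monotonicity, PNS = p₁ − p₀.
PNS = 0.246 − 0.143 = 0.103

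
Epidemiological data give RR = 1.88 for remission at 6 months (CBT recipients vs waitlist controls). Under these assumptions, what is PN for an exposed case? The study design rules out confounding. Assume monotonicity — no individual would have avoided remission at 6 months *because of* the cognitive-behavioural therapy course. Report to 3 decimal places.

PN ≈ 0.468

Under exogeneity and monotonicity, PN = (RR − 1) / RR = 1 − 1/RR.
PN = (1.88 − 1) / 1.88 = 0.88 / 1.88 ≈ 0.4681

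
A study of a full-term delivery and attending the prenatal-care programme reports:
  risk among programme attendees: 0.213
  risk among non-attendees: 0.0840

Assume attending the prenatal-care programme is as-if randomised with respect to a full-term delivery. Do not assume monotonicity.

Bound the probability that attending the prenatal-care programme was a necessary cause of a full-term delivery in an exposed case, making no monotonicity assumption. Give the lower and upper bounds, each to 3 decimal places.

0.606 ≤ PN ≤ 1.000

Let p₁ = 0.213, p₀ = 0.084.
Under exogeneity alone the bounds on PN are max{0,(p₁−p₀)/p₁} ≤ PN ≤ min{1,(1−p₀)/p₁}.
  lower = (p₁ − p₀)/p₁ = 0.129 / 0.213 ≈ 0.6056
  upper = min{1, (1 − p₀)/p₁} = 0.916 / 0.213 ≈ 4.3005 → capped at 1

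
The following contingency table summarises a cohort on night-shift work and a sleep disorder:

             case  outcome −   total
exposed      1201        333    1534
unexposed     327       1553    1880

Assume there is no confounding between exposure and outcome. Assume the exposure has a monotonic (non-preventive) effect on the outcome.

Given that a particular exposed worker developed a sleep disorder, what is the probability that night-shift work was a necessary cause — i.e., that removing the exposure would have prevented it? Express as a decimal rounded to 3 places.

p₁ = P(outcome | exposed) = 1201/1534 = 0.78292
p₀ = P(outcome | unexposed) = 327/1880 = 0.17394
Under exogeneity and monotonicity, PN = (p₁ − p₀) / p₁.
PN = (0.78292 − 0.17394) / 0.78292 = 0.60898 / 0.78292 ≈ 0.7778

PN ≈ 0.778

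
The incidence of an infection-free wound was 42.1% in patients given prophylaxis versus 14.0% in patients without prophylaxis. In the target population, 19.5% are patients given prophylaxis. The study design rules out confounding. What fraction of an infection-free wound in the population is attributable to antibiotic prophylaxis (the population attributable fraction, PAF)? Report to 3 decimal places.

PAF ≈ 0.281

p₁ = 0.421, p₀ = 0.14.
Overall risk P(Y=1) = π·p₁ + (1−π)·p₀ = 0.195×0.421 + 0.805×0.14 = 0.1948.
Under exogeneity, PAF = [P(Y=1) − p₀] / P(Y=1).
PAF = (0.1948 − 0.14) / 0.1948 ≈ 0.2813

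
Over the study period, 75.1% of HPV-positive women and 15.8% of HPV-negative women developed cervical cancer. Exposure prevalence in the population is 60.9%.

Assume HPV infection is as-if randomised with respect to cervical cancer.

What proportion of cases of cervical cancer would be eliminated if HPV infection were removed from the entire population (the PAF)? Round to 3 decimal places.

PAF ≈ 0.696

p₁ = 0.751, p₀ = 0.158.
Overall risk P(Y=1) = π·p₁ + (1−π)·p₀ = 0.609×0.751 + 0.391×0.158 = 0.51914.
Under exogeneity, PAF = [P(Y=1) − p₀] / P(Y=1).
PAF = (0.51914 − 0.158) / 0.51914 ≈ 0.6956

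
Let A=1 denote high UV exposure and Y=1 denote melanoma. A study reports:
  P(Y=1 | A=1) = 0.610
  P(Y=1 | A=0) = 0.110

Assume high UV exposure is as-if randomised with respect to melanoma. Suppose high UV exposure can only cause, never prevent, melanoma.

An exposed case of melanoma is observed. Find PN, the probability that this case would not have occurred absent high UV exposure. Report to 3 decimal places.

Let p₁ = 0.61, p₀ = 0.11.
Under exogeneity and monotonicity, PN = (p₁ − p₀) / p₁.
PN = (0.61 − 0.11) / 0.61 = 0.5 / 0.61 ≈ 0.8197

PN ≈ 0.820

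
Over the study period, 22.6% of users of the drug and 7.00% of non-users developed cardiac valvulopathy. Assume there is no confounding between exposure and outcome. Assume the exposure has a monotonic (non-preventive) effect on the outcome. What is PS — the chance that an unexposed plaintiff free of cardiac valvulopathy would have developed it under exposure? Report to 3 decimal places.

p₁ = 0.226, p₀ = 0.07.
Under exogeneity and monotonicity, PS = (p₁ − p₀) / (1 − p₀).
PS = (0.226 − 0.07) / (1 − 0.07) = 0.156 / 0.93 ≈ 0.1677

PS ≈ 0.168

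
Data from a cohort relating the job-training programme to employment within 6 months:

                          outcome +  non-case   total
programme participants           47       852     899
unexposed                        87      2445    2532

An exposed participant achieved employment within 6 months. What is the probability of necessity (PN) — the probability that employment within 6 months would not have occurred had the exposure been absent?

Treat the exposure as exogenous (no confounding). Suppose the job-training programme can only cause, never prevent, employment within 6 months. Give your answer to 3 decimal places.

PN ≈ 0.343

p₁ = P(outcome | exposed) = 47/899 = 0.05228
p₀ = P(outcome | unexposed) = 87/2532 = 0.03436
Under exogeneity and monotonicity, PN = (p₁ − p₀)/p₁.
PN = (0.05228 − 0.03436) / 0.05228 ≈ 0.3428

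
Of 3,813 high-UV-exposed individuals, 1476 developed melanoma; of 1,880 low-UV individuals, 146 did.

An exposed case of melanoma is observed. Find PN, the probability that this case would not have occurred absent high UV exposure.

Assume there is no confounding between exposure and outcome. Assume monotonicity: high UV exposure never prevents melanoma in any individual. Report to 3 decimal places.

PN ≈ 0.799

p₁ = P(outcome | exposed) = 1476/3813 = 0.3871
p₀ = P(outcome | unexposed) = 146/1880 = 0.07766
Under exogeneity and monotonicity, PN = (p₁ − p₀) / p₁.
PN = (0.3871 − 0.07766) / 0.3871 = 0.30944 / 0.3871 ≈ 0.7994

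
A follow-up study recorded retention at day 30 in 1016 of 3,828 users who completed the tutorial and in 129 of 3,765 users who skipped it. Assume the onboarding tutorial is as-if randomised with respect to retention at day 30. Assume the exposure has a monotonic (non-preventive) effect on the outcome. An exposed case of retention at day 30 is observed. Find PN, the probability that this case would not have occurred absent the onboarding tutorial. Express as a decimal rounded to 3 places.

PN ≈ 0.871

p₁ = P(outcome | exposed) = 1016/3828 = 0.26541
p₀ = P(outcome | unexposed) = 129/3765 = 0.034263
Under exogeneity and monotonicity, PN = (p₁ − p₀) / p₁.
PN = (0.26541 − 0.034263) / 0.26541 = 0.23115 / 0.26541 ≈ 0.8709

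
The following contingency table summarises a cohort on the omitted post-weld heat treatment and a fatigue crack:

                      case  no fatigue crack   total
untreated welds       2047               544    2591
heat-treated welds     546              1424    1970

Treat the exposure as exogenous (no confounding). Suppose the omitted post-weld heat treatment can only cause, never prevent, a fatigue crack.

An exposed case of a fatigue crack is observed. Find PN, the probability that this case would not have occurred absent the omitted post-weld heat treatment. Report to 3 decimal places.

PN ≈ 0.649

p₁ = P(outcome | exposed) = 2047/2591 = 0.79004
p₀ = P(outcome | unexposed) = 546/1970 = 0.27716
Under exogeneity and monotonicity, PN = (p₁ − p₀)/p₁.
PN = (0.79004 − 0.27716) / 0.79004 ≈ 0.6492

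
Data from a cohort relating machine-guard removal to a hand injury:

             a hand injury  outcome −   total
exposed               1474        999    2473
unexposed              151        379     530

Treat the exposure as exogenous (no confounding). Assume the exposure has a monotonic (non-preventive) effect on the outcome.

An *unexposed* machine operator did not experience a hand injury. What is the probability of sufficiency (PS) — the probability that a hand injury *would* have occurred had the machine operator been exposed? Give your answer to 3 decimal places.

PS ≈ 0.435

p₁ = P(outcome | exposed) = 1474/2473 = 0.59604
p₀ = P(outcome | unexposed) = 151/530 = 0.28491
Under exogeneity and monotonicity, PS = (p₁ − p₀)/(1 − p₀).
PS = (0.59604 − 0.28491) / 0.71509 ≈ 0.4351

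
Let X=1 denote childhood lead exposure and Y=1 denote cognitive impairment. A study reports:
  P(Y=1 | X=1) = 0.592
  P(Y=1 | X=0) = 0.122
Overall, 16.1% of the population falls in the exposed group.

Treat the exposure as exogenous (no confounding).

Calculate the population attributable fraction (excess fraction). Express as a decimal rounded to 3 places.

PAF ≈ 0.383

Let p₁ = 0.592, p₀ = 0.122.
Overall risk P(Y=1) = π·p₁ + (1−π)·p₀ = 0.161×0.592 + 0.839×0.122 = 0.19767.
Under exogeneity, PAF = [P(Y=1) − p₀] / P(Y=1).
PAF = (0.19767 − 0.122) / 0.19767 ≈ 0.3828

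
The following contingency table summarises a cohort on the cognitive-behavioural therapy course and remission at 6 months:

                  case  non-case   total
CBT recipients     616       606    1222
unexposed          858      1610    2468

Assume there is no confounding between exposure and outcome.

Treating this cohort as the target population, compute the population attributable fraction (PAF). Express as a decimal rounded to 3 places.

PAF ≈ 0.130

p₁ = P(outcome | exposed) = 616/1222 = 0.50409
p₀ = P(outcome | unexposed) = 858/2468 = 0.34765
Exposure prevalence π = 1222/3690 = 0.33117; overall risk P(Y=1) = 0.39946.
Under exogeneity, PAF = [P(Y=1) − p₀]/P(Y=1).
PAF = (0.39946 − 0.34765) / 0.39946 ≈ 0.1297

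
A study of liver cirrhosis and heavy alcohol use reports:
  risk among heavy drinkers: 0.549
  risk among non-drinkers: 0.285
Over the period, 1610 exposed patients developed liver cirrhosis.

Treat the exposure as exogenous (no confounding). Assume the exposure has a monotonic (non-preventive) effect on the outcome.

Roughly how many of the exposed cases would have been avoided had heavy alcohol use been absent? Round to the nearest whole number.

about 774 cases

Let p₁ = 0.549, p₀ = 0.285.
PN = (p₁ − p₀)/p₁ = (0.549 − 0.285) / 0.549 ≈ 0.48087.
Attributable cases ≈ PN × (exposed cases) = 0.48087 × 1610 ≈ 774.21.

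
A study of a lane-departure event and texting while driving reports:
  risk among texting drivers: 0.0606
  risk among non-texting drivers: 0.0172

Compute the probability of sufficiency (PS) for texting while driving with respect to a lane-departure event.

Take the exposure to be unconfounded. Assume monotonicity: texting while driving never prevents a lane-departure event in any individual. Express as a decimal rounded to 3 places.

PS ≈ 0.044

Let p₁ = 0.0606, p₀ = 0.0172.
Under exogeneity and monotonicity, PS = (p₁ − p₀) / (1 − p₀).
PS = (0.0606 − 0.0172) / (1 − 0.0172) = 0.0434 / 0.9828 ≈ 0.0442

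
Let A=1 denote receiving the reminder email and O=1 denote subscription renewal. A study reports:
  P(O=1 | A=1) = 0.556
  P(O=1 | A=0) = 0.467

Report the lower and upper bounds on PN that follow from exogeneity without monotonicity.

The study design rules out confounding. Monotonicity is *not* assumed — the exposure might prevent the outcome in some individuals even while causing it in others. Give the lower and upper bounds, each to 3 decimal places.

Let p₁ = 0.556, p₀ = 0.467.
Under exogeneity alone the bounds on PN are max{0,(p₁−p₀)/p₁} ≤ PN ≤ min{1,(1−p₀)/p₁}.
  lower = (p₁ − p₀)/p₁ = 0.089 / 0.556 ≈ 0.1601
  upper = min{1, (1 − p₀)/p₁} = 0.533 / 0.556 ≈ 0.9586

0.160 ≤ PN ≤ 0.959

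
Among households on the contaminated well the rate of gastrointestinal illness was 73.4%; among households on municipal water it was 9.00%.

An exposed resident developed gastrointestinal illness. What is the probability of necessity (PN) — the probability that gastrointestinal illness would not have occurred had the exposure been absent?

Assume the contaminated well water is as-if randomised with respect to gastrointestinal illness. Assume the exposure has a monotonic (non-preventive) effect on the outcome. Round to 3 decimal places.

p₁ = 0.734, p₀ = 0.09.
Under exogeneity and monotonicity, PN = (p₁ − p₀) / p₁.
PN = (0.734 − 0.09) / 0.734 = 0.644 / 0.734 ≈ 0.8774

PN ≈ 0.877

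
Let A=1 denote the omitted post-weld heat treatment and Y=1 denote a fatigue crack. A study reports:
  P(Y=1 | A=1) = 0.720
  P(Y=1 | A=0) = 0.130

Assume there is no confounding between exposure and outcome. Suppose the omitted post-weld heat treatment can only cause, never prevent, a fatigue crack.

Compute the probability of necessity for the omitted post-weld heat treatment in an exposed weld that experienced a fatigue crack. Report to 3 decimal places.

Let p₁ = 0.72, p₀ = 0.13.
Under exogeneity and monotonicity, PN = (p₁ − p₀) / p₁.
PN = (0.72 − 0.13) / 0.72 = 0.59 / 0.72 ≈ 0.8194

PN ≈ 0.819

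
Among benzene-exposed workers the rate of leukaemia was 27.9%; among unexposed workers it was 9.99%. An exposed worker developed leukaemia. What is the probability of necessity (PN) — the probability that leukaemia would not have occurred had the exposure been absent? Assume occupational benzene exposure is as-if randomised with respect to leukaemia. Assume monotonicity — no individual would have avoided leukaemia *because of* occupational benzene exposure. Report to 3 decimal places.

PN ≈ 0.642

p₁ = 0.279, p₀ = 0.0999.
Under exogeneity and monotonicity, PN = (p₁ − p₀) / p₁.
PN = (0.279 − 0.0999) / 0.279 = 0.1791 / 0.279 ≈ 0.6419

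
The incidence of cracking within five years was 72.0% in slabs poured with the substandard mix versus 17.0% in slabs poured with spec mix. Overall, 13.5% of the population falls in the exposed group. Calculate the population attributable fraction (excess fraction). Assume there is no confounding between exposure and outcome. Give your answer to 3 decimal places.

PAF ≈ 0.304

p₁ = 0.72, p₀ = 0.17.
Overall risk P(Y=1) = π·p₁ + (1−π)·p₀ = 0.135×0.72 + 0.865×0.17 = 0.24425.
Under exogeneity, PAF = [P(Y=1) − p₀] / P(Y=1).
PAF = (0.24425 − 0.17) / 0.24425 ≈ 0.3040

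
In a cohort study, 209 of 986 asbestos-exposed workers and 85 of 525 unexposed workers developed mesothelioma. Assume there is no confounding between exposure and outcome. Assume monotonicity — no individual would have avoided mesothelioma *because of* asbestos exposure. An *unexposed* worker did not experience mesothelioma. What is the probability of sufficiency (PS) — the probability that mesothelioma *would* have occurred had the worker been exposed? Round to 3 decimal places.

PS ≈ 0.060

p₁ = P(outcome | exposed) = 209/986 = 0.21197
p₀ = P(outcome | unexposed) = 85/525 = 0.1619
Under exogeneity and monotonicity, PS = (p₁ − p₀) / (1 − p₀).
PS = (0.21197 − 0.1619) / (1 − 0.1619) = 0.050063 / 0.8381 ≈ 0.0597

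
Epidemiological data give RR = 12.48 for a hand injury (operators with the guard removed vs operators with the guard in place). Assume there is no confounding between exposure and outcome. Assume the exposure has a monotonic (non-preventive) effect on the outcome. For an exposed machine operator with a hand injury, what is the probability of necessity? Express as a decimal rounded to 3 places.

Under exogeneity and monotonicity, PN = (RR − 1) / RR = 1 − 1/RR.
PN = (12.48 − 1) / 12.48 = 11.48 / 12.48 ≈ 0.9199

PN ≈ 0.920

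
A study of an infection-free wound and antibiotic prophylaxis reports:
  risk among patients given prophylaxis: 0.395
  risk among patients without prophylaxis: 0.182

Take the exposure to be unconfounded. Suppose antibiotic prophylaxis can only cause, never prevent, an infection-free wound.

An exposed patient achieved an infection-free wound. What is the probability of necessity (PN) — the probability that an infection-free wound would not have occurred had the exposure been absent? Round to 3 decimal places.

Let p₁ = 0.395, p₀ = 0.182.
Under exogeneity and monotonicity, PN = (p₁ − p₀) / p₁.
PN = (0.395 − 0.182) / 0.395 = 0.213 / 0.395 ≈ 0.5392

PN ≈ 0.539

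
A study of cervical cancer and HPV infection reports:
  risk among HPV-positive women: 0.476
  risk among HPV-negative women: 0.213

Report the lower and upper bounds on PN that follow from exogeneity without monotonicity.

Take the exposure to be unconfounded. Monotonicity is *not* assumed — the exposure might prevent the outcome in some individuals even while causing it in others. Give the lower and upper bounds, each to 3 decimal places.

Let p₁ = 0.476, p₀ = 0.213.
Under exogeneity alone the bounds on PN are max{0,(p₁−p₀)/p₁} ≤ PN ≤ min{1,(1−p₀)/p₁}.
  lower = (p₁ − p₀)/p₁ = 0.263 / 0.476 ≈ 0.5525
  upper = min{1, (1 − p₀)/p₁} = 0.787 / 0.476 ≈ 1.6534 → capped at 1

0.553 ≤ PN ≤ 1.000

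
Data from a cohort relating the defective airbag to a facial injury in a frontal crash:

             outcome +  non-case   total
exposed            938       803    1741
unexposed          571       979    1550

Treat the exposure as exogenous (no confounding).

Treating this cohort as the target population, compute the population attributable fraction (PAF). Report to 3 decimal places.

p₁ = P(outcome | exposed) = 938/1741 = 0.53877
p₀ = P(outcome | unexposed) = 571/1550 = 0.36839
Exposure prevalence π = 1741/3291 = 0.52902; overall risk P(Y=1) = 0.45852.
Under exogeneity, PAF = [P(Y=1) − p₀]/P(Y=1).
PAF = (0.45852 − 0.36839) / 0.45852 ≈ 0.1966

PAF ≈ 0.197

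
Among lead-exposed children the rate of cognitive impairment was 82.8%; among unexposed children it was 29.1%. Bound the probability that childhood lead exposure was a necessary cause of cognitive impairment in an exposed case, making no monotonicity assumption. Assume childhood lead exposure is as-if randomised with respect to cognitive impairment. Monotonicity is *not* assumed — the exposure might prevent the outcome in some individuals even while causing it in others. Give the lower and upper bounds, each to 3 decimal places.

p₁ = 0.828, p₀ = 0.291.
Under exogeneity alone the bounds on PN are max{0,(p₁−p₀)/p₁} ≤ PN ≤ min{1,(1−p₀)/p₁}.
  lower = (p₁ − p₀)/p₁ = 0.537 / 0.828 ≈ 0.6486
  upper = min{1, (1 − p₀)/p₁} = 0.709 / 0.828 ≈ 0.8563

0.649 ≤ PN ≤ 0.856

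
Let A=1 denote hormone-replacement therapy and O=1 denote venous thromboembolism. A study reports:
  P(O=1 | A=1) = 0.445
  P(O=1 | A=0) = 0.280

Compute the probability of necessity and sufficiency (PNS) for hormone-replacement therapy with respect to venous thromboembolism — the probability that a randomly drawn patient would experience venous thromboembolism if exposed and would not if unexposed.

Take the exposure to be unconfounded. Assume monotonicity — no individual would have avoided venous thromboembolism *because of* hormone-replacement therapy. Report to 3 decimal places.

PNS ≈ 0.165

Let p₁ = 0.445, p₀ = 0.28.
Under exogeneity and monotonicity, PNS = p₁ − p₀.
PNS = 0.445 − 0.28 = 0.165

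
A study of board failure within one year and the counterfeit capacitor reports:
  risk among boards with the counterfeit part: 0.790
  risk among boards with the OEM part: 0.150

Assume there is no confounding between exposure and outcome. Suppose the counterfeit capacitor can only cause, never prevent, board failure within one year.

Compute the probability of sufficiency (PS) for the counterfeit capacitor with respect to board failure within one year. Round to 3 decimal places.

Let p₁ = 0.79, p₀ = 0.15.
Under exogeneity and monotonicity, PS = (p₁ − p₀) / (1 − p₀).
PS = (0.79 − 0.15) / (1 − 0.15) = 0.64 / 0.85 ≈ 0.7529

PS ≈ 0.753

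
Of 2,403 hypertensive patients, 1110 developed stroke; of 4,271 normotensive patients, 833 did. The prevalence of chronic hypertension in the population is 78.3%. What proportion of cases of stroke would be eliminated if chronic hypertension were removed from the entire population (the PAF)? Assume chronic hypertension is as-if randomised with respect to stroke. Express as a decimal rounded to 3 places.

p₁ = P(outcome | exposed) = 1110/2403 = 0.46192
p₀ = P(outcome | unexposed) = 833/4271 = 0.19504
Overall risk P(Y=1) = π·p₁ + (1−π)·p₀ = 0.783×0.46192 + 0.217×0.19504 = 0.40401.
Under exogeneity, PAF = [P(Y=1) − p₀] / P(Y=1).
PAF = (0.40401 − 0.19504) / 0.40401 ≈ 0.5172

PAF ≈ 0.517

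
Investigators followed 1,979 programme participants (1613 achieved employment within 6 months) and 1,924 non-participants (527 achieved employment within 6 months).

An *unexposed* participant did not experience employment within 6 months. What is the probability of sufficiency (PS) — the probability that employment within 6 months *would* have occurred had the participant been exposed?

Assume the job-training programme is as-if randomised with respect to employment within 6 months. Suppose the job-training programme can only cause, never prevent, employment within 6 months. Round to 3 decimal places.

p₁ = P(outcome | exposed) = 1613/1979 = 0.81506
p₀ = P(outcome | unexposed) = 527/1924 = 0.27391
Under exogeneity and monotonicity, PS = (p₁ − p₀) / (1 − p₀).
PS = (0.81506 − 0.27391) / (1 − 0.27391) = 0.54115 / 0.72609 ≈ 0.7453

PS ≈ 0.745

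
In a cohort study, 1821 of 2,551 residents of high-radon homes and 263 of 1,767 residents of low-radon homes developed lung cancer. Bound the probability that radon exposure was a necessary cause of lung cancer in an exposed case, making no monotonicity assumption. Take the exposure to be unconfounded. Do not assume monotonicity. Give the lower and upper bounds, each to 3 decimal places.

0.791 ≤ PN ≤ 1.000

p₁ = P(outcome | exposed) = 1821/2551 = 0.71384
p₀ = P(outcome | unexposed) = 263/1767 = 0.14884
Under exogeneity alone the bounds on PN are max{0,(p₁−p₀)/p₁} ≤ PN ≤ min{1,(1−p₀)/p₁}.
  lower = (p₁ − p₀)/p₁ = 0.565 / 0.71384 ≈ 0.7915
  upper = min{1, (1 − p₀)/p₁} = 0.85116 / 0.71384 ≈ 1.1924 → capped at 1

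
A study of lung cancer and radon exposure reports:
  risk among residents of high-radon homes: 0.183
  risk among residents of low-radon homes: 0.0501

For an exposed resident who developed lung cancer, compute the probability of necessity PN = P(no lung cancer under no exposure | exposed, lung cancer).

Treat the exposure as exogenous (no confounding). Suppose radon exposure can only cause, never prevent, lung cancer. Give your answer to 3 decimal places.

PN ≈ 0.726

Let p₁ = 0.183, p₀ = 0.0501.
Under exogeneity and monotonicity, PN = (p₁ − p₀) / p₁.
PN = (0.183 − 0.0501) / 0.183 = 0.1329 / 0.183 ≈ 0.7262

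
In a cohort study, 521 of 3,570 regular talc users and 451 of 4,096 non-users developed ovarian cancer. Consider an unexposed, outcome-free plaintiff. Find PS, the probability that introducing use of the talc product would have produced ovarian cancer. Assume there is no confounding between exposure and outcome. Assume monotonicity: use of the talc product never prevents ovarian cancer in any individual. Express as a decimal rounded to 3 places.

p₁ = P(outcome | exposed) = 521/3570 = 0.14594
p₀ = P(outcome | unexposed) = 451/4096 = 0.11011
Under exogeneity and monotonicity, PS = (p₁ − p₀) / (1 − p₀).
PS = (0.14594 − 0.11011) / (1 − 0.11011) = 0.035831 / 0.88989 ≈ 0.0403

PS ≈ 0.040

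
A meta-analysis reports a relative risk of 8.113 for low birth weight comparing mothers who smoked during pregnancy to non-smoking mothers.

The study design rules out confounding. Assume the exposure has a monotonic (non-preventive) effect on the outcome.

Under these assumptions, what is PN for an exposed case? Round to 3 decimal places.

Under exogeneity and monotonicity, PN = (RR − 1) / RR = 1 − 1/RR.
PN = (8.113 − 1) / 8.113 = 7.113 / 8.113 ≈ 0.8767

PN ≈ 0.877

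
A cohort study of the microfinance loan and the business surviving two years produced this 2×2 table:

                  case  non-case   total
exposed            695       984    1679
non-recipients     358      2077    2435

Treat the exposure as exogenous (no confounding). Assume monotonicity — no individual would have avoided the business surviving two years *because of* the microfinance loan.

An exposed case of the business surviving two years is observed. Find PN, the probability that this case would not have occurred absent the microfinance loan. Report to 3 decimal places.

p₁ = P(outcome | exposed) = 695/1679 = 0.41394
p₀ = P(outcome | unexposed) = 358/2435 = 0.14702
Under exogeneity and monotonicity, PN = (p₁ − p₀)/p₁.
PN = (0.41394 − 0.14702) / 0.41394 ≈ 0.6448

PN ≈ 0.645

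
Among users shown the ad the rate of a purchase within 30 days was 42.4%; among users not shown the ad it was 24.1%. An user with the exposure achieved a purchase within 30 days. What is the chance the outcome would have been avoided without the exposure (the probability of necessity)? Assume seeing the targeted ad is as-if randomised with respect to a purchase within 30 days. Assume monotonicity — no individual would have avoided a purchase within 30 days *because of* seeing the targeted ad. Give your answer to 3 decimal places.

p₁ = 0.424, p₀ = 0.241.
Under exogeneity and monotonicity, PN = (p₁ − p₀) / p₁.
PN = (0.424 − 0.241) / 0.424 = 0.183 / 0.424 ≈ 0.4316

PN ≈ 0.432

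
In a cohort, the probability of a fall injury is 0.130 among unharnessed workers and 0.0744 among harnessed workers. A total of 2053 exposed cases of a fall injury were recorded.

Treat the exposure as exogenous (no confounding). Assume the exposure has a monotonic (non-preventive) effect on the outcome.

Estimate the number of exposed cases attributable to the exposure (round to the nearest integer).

about 878 cases

Let p₁ = 0.13, p₀ = 0.0744.
PN = (p₁ − p₀)/p₁ = (0.13 − 0.0744) / 0.13 ≈ 0.42769.
Attributable cases ≈ PN × (exposed cases) = 0.42769 × 2053 ≈ 878.05.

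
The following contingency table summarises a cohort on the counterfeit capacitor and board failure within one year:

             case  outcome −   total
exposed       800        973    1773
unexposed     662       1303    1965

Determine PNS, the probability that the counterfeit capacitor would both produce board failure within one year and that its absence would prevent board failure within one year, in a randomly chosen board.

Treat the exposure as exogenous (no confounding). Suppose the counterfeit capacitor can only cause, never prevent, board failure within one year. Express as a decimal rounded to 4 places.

p₁ = P(outcome | exposed) = 800/1773 = 0.45121
p₀ = P(outcome | unexposed) = 662/1965 = 0.3369
Under exogeneity and monotonicity, PNS = p₁ − p₀.
PNS = 0.45121 − 0.3369 = 0.11432

PNS ≈ 0.1143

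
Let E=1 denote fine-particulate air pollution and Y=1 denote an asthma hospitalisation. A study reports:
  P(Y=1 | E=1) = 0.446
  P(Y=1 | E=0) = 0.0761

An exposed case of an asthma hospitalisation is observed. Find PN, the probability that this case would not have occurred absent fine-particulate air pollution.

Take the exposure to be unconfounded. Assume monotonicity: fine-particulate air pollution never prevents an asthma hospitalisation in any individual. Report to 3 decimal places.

Let p₁ = 0.446, p₀ = 0.0761.
Under exogeneity and monotonicity, PN = (p₁ − p₀) / p₁.
PN = (0.446 − 0.0761) / 0.446 = 0.3699 / 0.446 ≈ 0.8294

PN ≈ 0.829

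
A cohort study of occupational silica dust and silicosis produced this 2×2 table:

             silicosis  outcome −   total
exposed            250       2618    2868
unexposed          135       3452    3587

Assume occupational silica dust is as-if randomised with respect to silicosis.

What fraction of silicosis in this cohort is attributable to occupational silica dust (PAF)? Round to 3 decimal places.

PAF ≈ 0.369

p₁ = P(outcome | exposed) = 250/2868 = 0.087169
p₀ = P(outcome | unexposed) = 135/3587 = 0.037636
Exposure prevalence π = 2868/6455 = 0.44431; overall risk P(Y=1) = 0.059644.
Under exogeneity, PAF = [P(Y=1) − p₀]/P(Y=1).
PAF = (0.059644 − 0.037636) / 0.059644 ≈ 0.3690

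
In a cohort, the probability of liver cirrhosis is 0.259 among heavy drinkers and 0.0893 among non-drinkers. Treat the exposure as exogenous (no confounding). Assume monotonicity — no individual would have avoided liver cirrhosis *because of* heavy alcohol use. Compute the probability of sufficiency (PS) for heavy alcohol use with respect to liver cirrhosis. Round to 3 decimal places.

PS ≈ 0.186

Let p₁ = 0.259, p₀ = 0.0893.
Under exogeneity and monotonicity, PS = (p₁ − p₀) / (1 − p₀).
PS = (0.259 − 0.0893) / (1 − 0.0893) = 0.1697 / 0.9107 ≈ 0.1863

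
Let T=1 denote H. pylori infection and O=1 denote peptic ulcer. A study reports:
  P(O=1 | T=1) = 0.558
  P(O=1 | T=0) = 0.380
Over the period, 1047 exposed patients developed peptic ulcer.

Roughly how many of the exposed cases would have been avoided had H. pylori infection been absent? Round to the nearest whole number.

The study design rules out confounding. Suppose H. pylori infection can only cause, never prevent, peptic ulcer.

about 334 cases

Let p₁ = 0.558, p₀ = 0.38.
PN = (p₁ − p₀)/p₁ = (0.558 − 0.38) / 0.558 ≈ 0.31900.
Attributable cases ≈ PN × (exposed cases) = 0.31900 × 1047 ≈ 333.99.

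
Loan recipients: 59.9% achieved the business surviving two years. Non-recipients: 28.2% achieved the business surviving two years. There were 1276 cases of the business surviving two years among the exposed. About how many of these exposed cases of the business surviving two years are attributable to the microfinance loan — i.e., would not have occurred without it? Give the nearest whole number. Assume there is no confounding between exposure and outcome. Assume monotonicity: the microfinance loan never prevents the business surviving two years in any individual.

p₁ = 0.599, p₀ = 0.282.
PN = (p₁ − p₀)/p₁ = (0.599 − 0.282) / 0.599 ≈ 0.52922.
Attributable cases ≈ PN × (exposed cases) = 0.52922 × 1276 ≈ 675.28.

about 675 cases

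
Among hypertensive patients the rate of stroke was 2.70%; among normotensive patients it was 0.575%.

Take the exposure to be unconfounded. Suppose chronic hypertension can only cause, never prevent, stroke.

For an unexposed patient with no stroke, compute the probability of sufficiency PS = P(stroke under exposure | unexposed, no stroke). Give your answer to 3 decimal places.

p₁ = 0.027, p₀ = 0.00575.
Under exogeneity and monotonicity, PS = (p₁ − p₀) / (1 − p₀).
PS = (0.027 − 0.00575) / (1 − 0.00575) = 0.02125 / 0.99425 ≈ 0.0214

PS ≈ 0.021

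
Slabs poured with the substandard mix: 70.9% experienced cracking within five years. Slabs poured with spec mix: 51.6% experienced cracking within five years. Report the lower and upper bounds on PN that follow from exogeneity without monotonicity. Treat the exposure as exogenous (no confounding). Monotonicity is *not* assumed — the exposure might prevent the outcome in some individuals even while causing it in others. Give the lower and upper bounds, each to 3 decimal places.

p₁ = 0.709, p₀ = 0.516.
Under exogeneity alone the bounds on PN are max{0,(p₁−p₀)/p₁} ≤ PN ≤ min{1,(1−p₀)/p₁}.
  lower = (p₁ − p₀)/p₁ = 0.193 / 0.709 ≈ 0.2722
  upper = min{1, (1 − p₀)/p₁} = 0.484 / 0.709 ≈ 0.6827

0.272 ≤ PN ≤ 0.683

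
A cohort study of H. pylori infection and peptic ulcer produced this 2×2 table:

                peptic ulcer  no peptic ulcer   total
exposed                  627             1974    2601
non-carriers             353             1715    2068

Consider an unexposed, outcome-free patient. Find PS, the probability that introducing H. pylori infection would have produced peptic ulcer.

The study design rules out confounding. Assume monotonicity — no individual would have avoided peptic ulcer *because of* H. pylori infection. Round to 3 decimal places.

p₁ = P(outcome | exposed) = 627/2601 = 0.24106
p₀ = P(outcome | unexposed) = 353/2068 = 0.1707
Under exogeneity and monotonicity, PS = (p₁ − p₀)/(1 − p₀).
PS = (0.24106 − 0.1707) / 0.8293 ≈ 0.0848

PS ≈ 0.085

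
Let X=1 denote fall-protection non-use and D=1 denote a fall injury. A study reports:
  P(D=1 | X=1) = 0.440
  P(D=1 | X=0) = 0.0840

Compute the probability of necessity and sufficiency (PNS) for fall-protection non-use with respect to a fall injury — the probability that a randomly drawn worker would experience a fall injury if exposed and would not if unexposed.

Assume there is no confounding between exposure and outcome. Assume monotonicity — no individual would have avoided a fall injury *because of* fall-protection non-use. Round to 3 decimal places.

PNS ≈ 0.356

Let p₁ = 0.44, p₀ = 0.084.
Under exogeneity and monotonicity, PNS = p₁ − p₀.
PNS = 0.44 − 0.084 = 0.356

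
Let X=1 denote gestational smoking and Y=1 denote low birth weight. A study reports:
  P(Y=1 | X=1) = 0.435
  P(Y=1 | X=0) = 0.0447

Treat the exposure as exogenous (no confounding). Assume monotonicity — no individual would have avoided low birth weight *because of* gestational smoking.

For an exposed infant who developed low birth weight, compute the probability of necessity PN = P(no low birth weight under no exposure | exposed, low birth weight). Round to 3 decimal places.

PN ≈ 0.897

Let p₁ = 0.435, p₀ = 0.0447.
Under exogeneity and monotonicity, PN = (p₁ − p₀) / p₁.
PN = (0.435 − 0.0447) / 0.435 = 0.3903 / 0.435 ≈ 0.8972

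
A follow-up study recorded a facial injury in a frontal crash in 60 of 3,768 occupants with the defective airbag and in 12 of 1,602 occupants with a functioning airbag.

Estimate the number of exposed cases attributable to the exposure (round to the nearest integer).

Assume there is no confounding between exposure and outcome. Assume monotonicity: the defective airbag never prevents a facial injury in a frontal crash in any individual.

about 32 cases

p₁ = P(outcome | exposed) = 60/3768 = 0.015924
p₀ = P(outcome | unexposed) = 12/1602 = 0.0074906
PN = (p₁ − p₀)/p₁ = (0.015924 − 0.0074906) / 0.015924 ≈ 0.52959.
Attributable cases ≈ PN × (exposed cases) = 0.52959 × 60 ≈ 31.78.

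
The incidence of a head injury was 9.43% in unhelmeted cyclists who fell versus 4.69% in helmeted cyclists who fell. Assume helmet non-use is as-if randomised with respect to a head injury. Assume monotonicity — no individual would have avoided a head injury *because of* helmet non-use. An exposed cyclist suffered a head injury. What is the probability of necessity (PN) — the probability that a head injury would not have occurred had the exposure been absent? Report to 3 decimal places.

p₁ = 0.0943, p₀ = 0.0469.
Under exogeneity and monotonicity, PN = (p₁ − p₀) / p₁.
PN = (0.0943 − 0.0469) / 0.0943 = 0.0474 / 0.0943 ≈ 0.5027

PN ≈ 0.503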